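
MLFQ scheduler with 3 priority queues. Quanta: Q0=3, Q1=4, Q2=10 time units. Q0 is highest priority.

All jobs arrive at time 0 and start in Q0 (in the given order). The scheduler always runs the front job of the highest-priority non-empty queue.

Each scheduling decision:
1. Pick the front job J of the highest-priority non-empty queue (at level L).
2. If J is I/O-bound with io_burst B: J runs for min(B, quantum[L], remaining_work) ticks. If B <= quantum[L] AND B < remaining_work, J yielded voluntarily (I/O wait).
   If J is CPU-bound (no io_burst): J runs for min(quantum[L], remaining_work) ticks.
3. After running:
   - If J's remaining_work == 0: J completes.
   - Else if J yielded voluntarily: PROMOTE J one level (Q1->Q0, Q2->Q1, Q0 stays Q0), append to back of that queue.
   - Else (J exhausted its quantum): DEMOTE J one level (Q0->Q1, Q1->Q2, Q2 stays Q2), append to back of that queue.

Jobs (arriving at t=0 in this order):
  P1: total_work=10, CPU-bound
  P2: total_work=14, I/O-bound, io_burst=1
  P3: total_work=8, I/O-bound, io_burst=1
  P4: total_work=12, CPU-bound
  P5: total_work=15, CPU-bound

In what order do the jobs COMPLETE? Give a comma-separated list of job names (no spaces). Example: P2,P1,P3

t=0-3: P1@Q0 runs 3, rem=7, quantum used, demote→Q1. Q0=[P2,P3,P4,P5] Q1=[P1] Q2=[]
t=3-4: P2@Q0 runs 1, rem=13, I/O yield, promote→Q0. Q0=[P3,P4,P5,P2] Q1=[P1] Q2=[]
t=4-5: P3@Q0 runs 1, rem=7, I/O yield, promote→Q0. Q0=[P4,P5,P2,P3] Q1=[P1] Q2=[]
t=5-8: P4@Q0 runs 3, rem=9, quantum used, demote→Q1. Q0=[P5,P2,P3] Q1=[P1,P4] Q2=[]
t=8-11: P5@Q0 runs 3, rem=12, quantum used, demote→Q1. Q0=[P2,P3] Q1=[P1,P4,P5] Q2=[]
t=11-12: P2@Q0 runs 1, rem=12, I/O yield, promote→Q0. Q0=[P3,P2] Q1=[P1,P4,P5] Q2=[]
t=12-13: P3@Q0 runs 1, rem=6, I/O yield, promote→Q0. Q0=[P2,P3] Q1=[P1,P4,P5] Q2=[]
t=13-14: P2@Q0 runs 1, rem=11, I/O yield, promote→Q0. Q0=[P3,P2] Q1=[P1,P4,P5] Q2=[]
t=14-15: P3@Q0 runs 1, rem=5, I/O yield, promote→Q0. Q0=[P2,P3] Q1=[P1,P4,P5] Q2=[]
t=15-16: P2@Q0 runs 1, rem=10, I/O yield, promote→Q0. Q0=[P3,P2] Q1=[P1,P4,P5] Q2=[]
t=16-17: P3@Q0 runs 1, rem=4, I/O yield, promote→Q0. Q0=[P2,P3] Q1=[P1,P4,P5] Q2=[]
t=17-18: P2@Q0 runs 1, rem=9, I/O yield, promote→Q0. Q0=[P3,P2] Q1=[P1,P4,P5] Q2=[]
t=18-19: P3@Q0 runs 1, rem=3, I/O yield, promote→Q0. Q0=[P2,P3] Q1=[P1,P4,P5] Q2=[]
t=19-20: P2@Q0 runs 1, rem=8, I/O yield, promote→Q0. Q0=[P3,P2] Q1=[P1,P4,P5] Q2=[]
t=20-21: P3@Q0 runs 1, rem=2, I/O yield, promote→Q0. Q0=[P2,P3] Q1=[P1,P4,P5] Q2=[]
t=21-22: P2@Q0 runs 1, rem=7, I/O yield, promote→Q0. Q0=[P3,P2] Q1=[P1,P4,P5] Q2=[]
t=22-23: P3@Q0 runs 1, rem=1, I/O yield, promote→Q0. Q0=[P2,P3] Q1=[P1,P4,P5] Q2=[]
t=23-24: P2@Q0 runs 1, rem=6, I/O yield, promote→Q0. Q0=[P3,P2] Q1=[P1,P4,P5] Q2=[]
t=24-25: P3@Q0 runs 1, rem=0, completes. Q0=[P2] Q1=[P1,P4,P5] Q2=[]
t=25-26: P2@Q0 runs 1, rem=5, I/O yield, promote→Q0. Q0=[P2] Q1=[P1,P4,P5] Q2=[]
t=26-27: P2@Q0 runs 1, rem=4, I/O yield, promote→Q0. Q0=[P2] Q1=[P1,P4,P5] Q2=[]
t=27-28: P2@Q0 runs 1, rem=3, I/O yield, promote→Q0. Q0=[P2] Q1=[P1,P4,P5] Q2=[]
t=28-29: P2@Q0 runs 1, rem=2, I/O yield, promote→Q0. Q0=[P2] Q1=[P1,P4,P5] Q2=[]
t=29-30: P2@Q0 runs 1, rem=1, I/O yield, promote→Q0. Q0=[P2] Q1=[P1,P4,P5] Q2=[]
t=30-31: P2@Q0 runs 1, rem=0, completes. Q0=[] Q1=[P1,P4,P5] Q2=[]
t=31-35: P1@Q1 runs 4, rem=3, quantum used, demote→Q2. Q0=[] Q1=[P4,P5] Q2=[P1]
t=35-39: P4@Q1 runs 4, rem=5, quantum used, demote→Q2. Q0=[] Q1=[P5] Q2=[P1,P4]
t=39-43: P5@Q1 runs 4, rem=8, quantum used, demote→Q2. Q0=[] Q1=[] Q2=[P1,P4,P5]
t=43-46: P1@Q2 runs 3, rem=0, completes. Q0=[] Q1=[] Q2=[P4,P5]
t=46-51: P4@Q2 runs 5, rem=0, completes. Q0=[] Q1=[] Q2=[P5]
t=51-59: P5@Q2 runs 8, rem=0, completes. Q0=[] Q1=[] Q2=[]

Answer: P3,P2,P1,P4,P5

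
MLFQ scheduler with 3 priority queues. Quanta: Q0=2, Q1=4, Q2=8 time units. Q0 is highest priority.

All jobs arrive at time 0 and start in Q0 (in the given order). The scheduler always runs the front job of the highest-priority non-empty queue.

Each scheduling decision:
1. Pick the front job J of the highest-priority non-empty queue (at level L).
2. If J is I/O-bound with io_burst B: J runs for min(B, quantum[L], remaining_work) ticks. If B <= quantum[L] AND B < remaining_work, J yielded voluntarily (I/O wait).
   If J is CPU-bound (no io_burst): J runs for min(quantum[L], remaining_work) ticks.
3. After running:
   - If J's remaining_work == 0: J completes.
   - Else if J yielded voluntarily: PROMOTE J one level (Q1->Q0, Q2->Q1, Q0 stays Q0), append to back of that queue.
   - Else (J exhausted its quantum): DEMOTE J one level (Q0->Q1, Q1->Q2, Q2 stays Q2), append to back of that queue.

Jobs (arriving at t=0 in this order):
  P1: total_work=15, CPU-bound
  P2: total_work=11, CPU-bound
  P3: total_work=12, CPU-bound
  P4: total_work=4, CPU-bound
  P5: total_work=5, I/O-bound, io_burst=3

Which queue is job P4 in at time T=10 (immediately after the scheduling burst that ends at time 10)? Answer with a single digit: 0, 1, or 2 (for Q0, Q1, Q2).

t=0-2: P1@Q0 runs 2, rem=13, quantum used, demote→Q1. Q0=[P2,P3,P4,P5] Q1=[P1] Q2=[]
t=2-4: P2@Q0 runs 2, rem=9, quantum used, demote→Q1. Q0=[P3,P4,P5] Q1=[P1,P2] Q2=[]
t=4-6: P3@Q0 runs 2, rem=10, quantum used, demote→Q1. Q0=[P4,P5] Q1=[P1,P2,P3] Q2=[]
t=6-8: P4@Q0 runs 2, rem=2, quantum used, demote→Q1. Q0=[P5] Q1=[P1,P2,P3,P4] Q2=[]
t=8-10: P5@Q0 runs 2, rem=3, quantum used, demote→Q1. Q0=[] Q1=[P1,P2,P3,P4,P5] Q2=[]
t=10-14: P1@Q1 runs 4, rem=9, quantum used, demote→Q2. Q0=[] Q1=[P2,P3,P4,P5] Q2=[P1]
t=14-18: P2@Q1 runs 4, rem=5, quantum used, demote→Q2. Q0=[] Q1=[P3,P4,P5] Q2=[P1,P2]
t=18-22: P3@Q1 runs 4, rem=6, quantum used, demote→Q2. Q0=[] Q1=[P4,P5] Q2=[P1,P2,P3]
t=22-24: P4@Q1 runs 2, rem=0, completes. Q0=[] Q1=[P5] Q2=[P1,P2,P3]
t=24-27: P5@Q1 runs 3, rem=0, completes. Q0=[] Q1=[] Q2=[P1,P2,P3]
t=27-35: P1@Q2 runs 8, rem=1, quantum used, demote→Q2. Q0=[] Q1=[] Q2=[P2,P3,P1]
t=35-40: P2@Q2 runs 5, rem=0, completes. Q0=[] Q1=[] Q2=[P3,P1]
t=40-46: P3@Q2 runs 6, rem=0, completes. Q0=[] Q1=[] Q2=[P1]
t=46-47: P1@Q2 runs 1, rem=0, completes. Q0=[] Q1=[] Q2=[]

Answer: 1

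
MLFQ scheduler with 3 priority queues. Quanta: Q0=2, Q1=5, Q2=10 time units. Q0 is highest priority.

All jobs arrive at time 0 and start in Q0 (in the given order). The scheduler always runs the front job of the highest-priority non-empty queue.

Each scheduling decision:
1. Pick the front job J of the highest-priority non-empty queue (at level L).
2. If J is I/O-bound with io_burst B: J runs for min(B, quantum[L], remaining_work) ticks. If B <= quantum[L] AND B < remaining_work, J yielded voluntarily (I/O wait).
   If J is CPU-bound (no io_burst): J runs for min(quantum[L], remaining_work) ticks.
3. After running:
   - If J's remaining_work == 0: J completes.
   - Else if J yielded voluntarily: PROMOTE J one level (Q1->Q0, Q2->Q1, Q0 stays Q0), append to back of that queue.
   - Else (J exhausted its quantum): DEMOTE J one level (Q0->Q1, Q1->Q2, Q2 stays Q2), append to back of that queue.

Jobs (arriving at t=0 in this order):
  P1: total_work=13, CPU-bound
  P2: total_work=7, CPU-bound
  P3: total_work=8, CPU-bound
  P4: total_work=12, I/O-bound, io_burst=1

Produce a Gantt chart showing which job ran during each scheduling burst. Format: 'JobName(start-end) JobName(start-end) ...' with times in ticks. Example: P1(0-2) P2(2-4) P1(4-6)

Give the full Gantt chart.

t=0-2: P1@Q0 runs 2, rem=11, quantum used, demote→Q1. Q0=[P2,P3,P4] Q1=[P1] Q2=[]
t=2-4: P2@Q0 runs 2, rem=5, quantum used, demote→Q1. Q0=[P3,P4] Q1=[P1,P2] Q2=[]
t=4-6: P3@Q0 runs 2, rem=6, quantum used, demote→Q1. Q0=[P4] Q1=[P1,P2,P3] Q2=[]
t=6-7: P4@Q0 runs 1, rem=11, I/O yield, promote→Q0. Q0=[P4] Q1=[P1,P2,P3] Q2=[]
t=7-8: P4@Q0 runs 1, rem=10, I/O yield, promote→Q0. Q0=[P4] Q1=[P1,P2,P3] Q2=[]
t=8-9: P4@Q0 runs 1, rem=9, I/O yield, promote→Q0. Q0=[P4] Q1=[P1,P2,P3] Q2=[]
t=9-10: P4@Q0 runs 1, rem=8, I/O yield, promote→Q0. Q0=[P4] Q1=[P1,P2,P3] Q2=[]
t=10-11: P4@Q0 runs 1, rem=7, I/O yield, promote→Q0. Q0=[P4] Q1=[P1,P2,P3] Q2=[]
t=11-12: P4@Q0 runs 1, rem=6, I/O yield, promote→Q0. Q0=[P4] Q1=[P1,P2,P3] Q2=[]
t=12-13: P4@Q0 runs 1, rem=5, I/O yield, promote→Q0. Q0=[P4] Q1=[P1,P2,P3] Q2=[]
t=13-14: P4@Q0 runs 1, rem=4, I/O yield, promote→Q0. Q0=[P4] Q1=[P1,P2,P3] Q2=[]
t=14-15: P4@Q0 runs 1, rem=3, I/O yield, promote→Q0. Q0=[P4] Q1=[P1,P2,P3] Q2=[]
t=15-16: P4@Q0 runs 1, rem=2, I/O yield, promote→Q0. Q0=[P4] Q1=[P1,P2,P3] Q2=[]
t=16-17: P4@Q0 runs 1, rem=1, I/O yield, promote→Q0. Q0=[P4] Q1=[P1,P2,P3] Q2=[]
t=17-18: P4@Q0 runs 1, rem=0, completes. Q0=[] Q1=[P1,P2,P3] Q2=[]
t=18-23: P1@Q1 runs 5, rem=6, quantum used, demote→Q2. Q0=[] Q1=[P2,P3] Q2=[P1]
t=23-28: P2@Q1 runs 5, rem=0, completes. Q0=[] Q1=[P3] Q2=[P1]
t=28-33: P3@Q1 runs 5, rem=1, quantum used, demote→Q2. Q0=[] Q1=[] Q2=[P1,P3]
t=33-39: P1@Q2 runs 6, rem=0, completes. Q0=[] Q1=[] Q2=[P3]
t=39-40: P3@Q2 runs 1, rem=0, completes. Q0=[] Q1=[] Q2=[]

Answer: P1(0-2) P2(2-4) P3(4-6) P4(6-7) P4(7-8) P4(8-9) P4(9-10) P4(10-11) P4(11-12) P4(12-13) P4(13-14) P4(14-15) P4(15-16) P4(16-17) P4(17-18) P1(18-23) P2(23-28) P3(28-33) P1(33-39) P3(39-40)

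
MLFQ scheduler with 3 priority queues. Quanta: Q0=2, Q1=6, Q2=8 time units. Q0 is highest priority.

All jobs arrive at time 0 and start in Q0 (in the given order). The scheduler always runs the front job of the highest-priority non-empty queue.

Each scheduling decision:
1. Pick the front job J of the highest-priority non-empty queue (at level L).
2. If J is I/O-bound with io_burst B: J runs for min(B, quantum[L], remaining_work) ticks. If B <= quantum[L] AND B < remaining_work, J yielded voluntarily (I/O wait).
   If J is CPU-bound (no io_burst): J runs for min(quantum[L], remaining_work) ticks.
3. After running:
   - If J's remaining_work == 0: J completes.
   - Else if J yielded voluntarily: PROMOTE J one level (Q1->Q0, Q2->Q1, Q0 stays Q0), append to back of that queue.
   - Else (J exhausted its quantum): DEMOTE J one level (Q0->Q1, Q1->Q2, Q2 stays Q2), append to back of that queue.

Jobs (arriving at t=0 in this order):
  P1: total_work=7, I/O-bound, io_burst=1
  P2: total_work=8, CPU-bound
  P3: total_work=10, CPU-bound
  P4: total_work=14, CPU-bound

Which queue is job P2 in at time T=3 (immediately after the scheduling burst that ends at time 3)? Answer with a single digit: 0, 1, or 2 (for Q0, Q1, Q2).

Answer: 1

Derivation:
t=0-1: P1@Q0 runs 1, rem=6, I/O yield, promote→Q0. Q0=[P2,P3,P4,P1] Q1=[] Q2=[]
t=1-3: P2@Q0 runs 2, rem=6, quantum used, demote→Q1. Q0=[P3,P4,P1] Q1=[P2] Q2=[]
t=3-5: P3@Q0 runs 2, rem=8, quantum used, demote→Q1. Q0=[P4,P1] Q1=[P2,P3] Q2=[]
t=5-7: P4@Q0 runs 2, rem=12, quantum used, demote→Q1. Q0=[P1] Q1=[P2,P3,P4] Q2=[]
t=7-8: P1@Q0 runs 1, rem=5, I/O yield, promote→Q0. Q0=[P1] Q1=[P2,P3,P4] Q2=[]
t=8-9: P1@Q0 runs 1, rem=4, I/O yield, promote→Q0. Q0=[P1] Q1=[P2,P3,P4] Q2=[]
t=9-10: P1@Q0 runs 1, rem=3, I/O yield, promote→Q0. Q0=[P1] Q1=[P2,P3,P4] Q2=[]
t=10-11: P1@Q0 runs 1, rem=2, I/O yield, promote→Q0. Q0=[P1] Q1=[P2,P3,P4] Q2=[]
t=11-12: P1@Q0 runs 1, rem=1, I/O yield, promote→Q0. Q0=[P1] Q1=[P2,P3,P4] Q2=[]
t=12-13: P1@Q0 runs 1, rem=0, completes. Q0=[] Q1=[P2,P3,P4] Q2=[]
t=13-19: P2@Q1 runs 6, rem=0, completes. Q0=[] Q1=[P3,P4] Q2=[]
t=19-25: P3@Q1 runs 6, rem=2, quantum used, demote→Q2. Q0=[] Q1=[P4] Q2=[P3]
t=25-31: P4@Q1 runs 6, rem=6, quantum used, demote→Q2. Q0=[] Q1=[] Q2=[P3,P4]
t=31-33: P3@Q2 runs 2, rem=0, completes. Q0=[] Q1=[] Q2=[P4]
t=33-39: P4@Q2 runs 6, rem=0, completes. Q0=[] Q1=[] Q2=[]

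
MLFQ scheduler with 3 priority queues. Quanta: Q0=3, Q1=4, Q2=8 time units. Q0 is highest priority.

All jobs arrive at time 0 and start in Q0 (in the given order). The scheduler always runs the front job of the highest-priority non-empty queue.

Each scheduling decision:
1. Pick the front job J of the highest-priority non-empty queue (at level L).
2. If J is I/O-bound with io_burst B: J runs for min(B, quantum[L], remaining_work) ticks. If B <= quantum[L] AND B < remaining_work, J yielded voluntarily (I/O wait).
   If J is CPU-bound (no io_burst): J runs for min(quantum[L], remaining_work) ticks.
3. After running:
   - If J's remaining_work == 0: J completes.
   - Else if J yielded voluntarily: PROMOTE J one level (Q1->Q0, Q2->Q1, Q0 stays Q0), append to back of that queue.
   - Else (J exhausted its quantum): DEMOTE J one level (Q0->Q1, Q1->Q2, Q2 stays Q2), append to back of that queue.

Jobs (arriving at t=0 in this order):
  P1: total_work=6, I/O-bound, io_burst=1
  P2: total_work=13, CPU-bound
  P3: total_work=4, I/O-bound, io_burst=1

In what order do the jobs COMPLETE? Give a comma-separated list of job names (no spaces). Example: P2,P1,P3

t=0-1: P1@Q0 runs 1, rem=5, I/O yield, promote→Q0. Q0=[P2,P3,P1] Q1=[] Q2=[]
t=1-4: P2@Q0 runs 3, rem=10, quantum used, demote→Q1. Q0=[P3,P1] Q1=[P2] Q2=[]
t=4-5: P3@Q0 runs 1, rem=3, I/O yield, promote→Q0. Q0=[P1,P3] Q1=[P2] Q2=[]
t=5-6: P1@Q0 runs 1, rem=4, I/O yield, promote→Q0. Q0=[P3,P1] Q1=[P2] Q2=[]
t=6-7: P3@Q0 runs 1, rem=2, I/O yield, promote→Q0. Q0=[P1,P3] Q1=[P2] Q2=[]
t=7-8: P1@Q0 runs 1, rem=3, I/O yield, promote→Q0. Q0=[P3,P1] Q1=[P2] Q2=[]
t=8-9: P3@Q0 runs 1, rem=1, I/O yield, promote→Q0. Q0=[P1,P3] Q1=[P2] Q2=[]
t=9-10: P1@Q0 runs 1, rem=2, I/O yield, promote→Q0. Q0=[P3,P1] Q1=[P2] Q2=[]
t=10-11: P3@Q0 runs 1, rem=0, completes. Q0=[P1] Q1=[P2] Q2=[]
t=11-12: P1@Q0 runs 1, rem=1, I/O yield, promote→Q0. Q0=[P1] Q1=[P2] Q2=[]
t=12-13: P1@Q0 runs 1, rem=0, completes. Q0=[] Q1=[P2] Q2=[]
t=13-17: P2@Q1 runs 4, rem=6, quantum used, demote→Q2. Q0=[] Q1=[] Q2=[P2]
t=17-23: P2@Q2 runs 6, rem=0, completes. Q0=[] Q1=[] Q2=[]

Answer: P3,P1,P2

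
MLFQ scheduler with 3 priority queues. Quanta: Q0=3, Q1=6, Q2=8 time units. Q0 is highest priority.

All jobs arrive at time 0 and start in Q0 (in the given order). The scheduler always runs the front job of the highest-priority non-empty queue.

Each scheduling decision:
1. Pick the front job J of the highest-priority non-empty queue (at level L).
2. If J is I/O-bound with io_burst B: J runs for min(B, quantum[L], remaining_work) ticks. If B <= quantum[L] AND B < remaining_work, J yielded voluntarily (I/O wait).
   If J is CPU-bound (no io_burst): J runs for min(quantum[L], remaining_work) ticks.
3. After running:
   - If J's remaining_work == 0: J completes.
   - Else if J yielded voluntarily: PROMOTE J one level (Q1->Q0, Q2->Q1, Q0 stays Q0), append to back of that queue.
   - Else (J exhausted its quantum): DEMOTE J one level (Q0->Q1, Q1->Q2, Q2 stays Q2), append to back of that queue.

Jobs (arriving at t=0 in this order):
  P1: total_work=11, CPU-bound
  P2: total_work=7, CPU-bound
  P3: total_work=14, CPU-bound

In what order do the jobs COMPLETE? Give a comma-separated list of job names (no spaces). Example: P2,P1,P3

t=0-3: P1@Q0 runs 3, rem=8, quantum used, demote→Q1. Q0=[P2,P3] Q1=[P1] Q2=[]
t=3-6: P2@Q0 runs 3, rem=4, quantum used, demote→Q1. Q0=[P3] Q1=[P1,P2] Q2=[]
t=6-9: P3@Q0 runs 3, rem=11, quantum used, demote→Q1. Q0=[] Q1=[P1,P2,P3] Q2=[]
t=9-15: P1@Q1 runs 6, rem=2, quantum used, demote→Q2. Q0=[] Q1=[P2,P3] Q2=[P1]
t=15-19: P2@Q1 runs 4, rem=0, completes. Q0=[] Q1=[P3] Q2=[P1]
t=19-25: P3@Q1 runs 6, rem=5, quantum used, demote→Q2. Q0=[] Q1=[] Q2=[P1,P3]
t=25-27: P1@Q2 runs 2, rem=0, completes. Q0=[] Q1=[] Q2=[P3]
t=27-32: P3@Q2 runs 5, rem=0, completes. Q0=[] Q1=[] Q2=[]

Answer: P2,P1,P3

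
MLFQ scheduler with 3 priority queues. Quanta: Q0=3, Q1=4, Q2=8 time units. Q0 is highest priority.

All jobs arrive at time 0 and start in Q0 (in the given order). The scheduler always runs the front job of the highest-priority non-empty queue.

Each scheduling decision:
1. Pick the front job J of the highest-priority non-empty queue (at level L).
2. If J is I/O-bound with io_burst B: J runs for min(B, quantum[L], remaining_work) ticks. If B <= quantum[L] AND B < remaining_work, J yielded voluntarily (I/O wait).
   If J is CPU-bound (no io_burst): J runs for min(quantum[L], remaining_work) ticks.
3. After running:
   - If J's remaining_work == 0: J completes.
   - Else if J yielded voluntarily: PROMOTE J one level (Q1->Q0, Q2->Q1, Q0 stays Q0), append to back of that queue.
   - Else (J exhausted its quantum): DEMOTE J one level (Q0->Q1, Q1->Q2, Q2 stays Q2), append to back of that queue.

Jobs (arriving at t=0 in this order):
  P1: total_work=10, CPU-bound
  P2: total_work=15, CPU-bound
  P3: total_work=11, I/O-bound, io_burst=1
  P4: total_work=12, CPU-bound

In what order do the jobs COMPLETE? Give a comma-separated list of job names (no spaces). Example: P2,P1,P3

t=0-3: P1@Q0 runs 3, rem=7, quantum used, demote→Q1. Q0=[P2,P3,P4] Q1=[P1] Q2=[]
t=3-6: P2@Q0 runs 3, rem=12, quantum used, demote→Q1. Q0=[P3,P4] Q1=[P1,P2] Q2=[]
t=6-7: P3@Q0 runs 1, rem=10, I/O yield, promote→Q0. Q0=[P4,P3] Q1=[P1,P2] Q2=[]
t=7-10: P4@Q0 runs 3, rem=9, quantum used, demote→Q1. Q0=[P3] Q1=[P1,P2,P4] Q2=[]
t=10-11: P3@Q0 runs 1, rem=9, I/O yield, promote→Q0. Q0=[P3] Q1=[P1,P2,P4] Q2=[]
t=11-12: P3@Q0 runs 1, rem=8, I/O yield, promote→Q0. Q0=[P3] Q1=[P1,P2,P4] Q2=[]
t=12-13: P3@Q0 runs 1, rem=7, I/O yield, promote→Q0. Q0=[P3] Q1=[P1,P2,P4] Q2=[]
t=13-14: P3@Q0 runs 1, rem=6, I/O yield, promote→Q0. Q0=[P3] Q1=[P1,P2,P4] Q2=[]
t=14-15: P3@Q0 runs 1, rem=5, I/O yield, promote→Q0. Q0=[P3] Q1=[P1,P2,P4] Q2=[]
t=15-16: P3@Q0 runs 1, rem=4, I/O yield, promote→Q0. Q0=[P3] Q1=[P1,P2,P4] Q2=[]
t=16-17: P3@Q0 runs 1, rem=3, I/O yield, promote→Q0. Q0=[P3] Q1=[P1,P2,P4] Q2=[]
t=17-18: P3@Q0 runs 1, rem=2, I/O yield, promote→Q0. Q0=[P3] Q1=[P1,P2,P4] Q2=[]
t=18-19: P3@Q0 runs 1, rem=1, I/O yield, promote→Q0. Q0=[P3] Q1=[P1,P2,P4] Q2=[]
t=19-20: P3@Q0 runs 1, rem=0, completes. Q0=[] Q1=[P1,P2,P4] Q2=[]
t=20-24: P1@Q1 runs 4, rem=3, quantum used, demote→Q2. Q0=[] Q1=[P2,P4] Q2=[P1]
t=24-28: P2@Q1 runs 4, rem=8, quantum used, demote→Q2. Q0=[] Q1=[P4] Q2=[P1,P2]
t=28-32: P4@Q1 runs 4, rem=5, quantum used, demote→Q2. Q0=[] Q1=[] Q2=[P1,P2,P4]
t=32-35: P1@Q2 runs 3, rem=0, completes. Q0=[] Q1=[] Q2=[P2,P4]
t=35-43: P2@Q2 runs 8, rem=0, completes. Q0=[] Q1=[] Q2=[P4]
t=43-48: P4@Q2 runs 5, rem=0, completes. Q0=[] Q1=[] Q2=[]

Answer: P3,P1,P2,P4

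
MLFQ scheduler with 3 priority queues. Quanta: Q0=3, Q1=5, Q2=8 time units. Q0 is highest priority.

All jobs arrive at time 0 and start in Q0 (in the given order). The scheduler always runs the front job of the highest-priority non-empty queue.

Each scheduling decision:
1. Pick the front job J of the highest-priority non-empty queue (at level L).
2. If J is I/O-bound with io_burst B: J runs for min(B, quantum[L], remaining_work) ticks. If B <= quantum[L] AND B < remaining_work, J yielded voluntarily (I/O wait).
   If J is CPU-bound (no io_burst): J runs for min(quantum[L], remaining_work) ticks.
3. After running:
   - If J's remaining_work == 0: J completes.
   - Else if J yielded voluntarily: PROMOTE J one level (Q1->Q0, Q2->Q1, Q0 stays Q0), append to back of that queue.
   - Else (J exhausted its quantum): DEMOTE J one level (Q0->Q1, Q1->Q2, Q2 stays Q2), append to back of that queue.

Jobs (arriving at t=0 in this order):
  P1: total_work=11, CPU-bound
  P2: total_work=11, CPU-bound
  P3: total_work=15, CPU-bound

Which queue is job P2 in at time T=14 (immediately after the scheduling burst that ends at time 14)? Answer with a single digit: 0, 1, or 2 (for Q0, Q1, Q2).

Answer: 1

Derivation:
t=0-3: P1@Q0 runs 3, rem=8, quantum used, demote→Q1. Q0=[P2,P3] Q1=[P1] Q2=[]
t=3-6: P2@Q0 runs 3, rem=8, quantum used, demote→Q1. Q0=[P3] Q1=[P1,P2] Q2=[]
t=6-9: P3@Q0 runs 3, rem=12, quantum used, demote→Q1. Q0=[] Q1=[P1,P2,P3] Q2=[]
t=9-14: P1@Q1 runs 5, rem=3, quantum used, demote→Q2. Q0=[] Q1=[P2,P3] Q2=[P1]
t=14-19: P2@Q1 runs 5, rem=3, quantum used, demote→Q2. Q0=[] Q1=[P3] Q2=[P1,P2]
t=19-24: P3@Q1 runs 5, rem=7, quantum used, demote→Q2. Q0=[] Q1=[] Q2=[P1,P2,P3]
t=24-27: P1@Q2 runs 3, rem=0, completes. Q0=[] Q1=[] Q2=[P2,P3]
t=27-30: P2@Q2 runs 3, rem=0, completes. Q0=[] Q1=[] Q2=[P3]
t=30-37: P3@Q2 runs 7, rem=0, completes. Q0=[] Q1=[] Q2=[]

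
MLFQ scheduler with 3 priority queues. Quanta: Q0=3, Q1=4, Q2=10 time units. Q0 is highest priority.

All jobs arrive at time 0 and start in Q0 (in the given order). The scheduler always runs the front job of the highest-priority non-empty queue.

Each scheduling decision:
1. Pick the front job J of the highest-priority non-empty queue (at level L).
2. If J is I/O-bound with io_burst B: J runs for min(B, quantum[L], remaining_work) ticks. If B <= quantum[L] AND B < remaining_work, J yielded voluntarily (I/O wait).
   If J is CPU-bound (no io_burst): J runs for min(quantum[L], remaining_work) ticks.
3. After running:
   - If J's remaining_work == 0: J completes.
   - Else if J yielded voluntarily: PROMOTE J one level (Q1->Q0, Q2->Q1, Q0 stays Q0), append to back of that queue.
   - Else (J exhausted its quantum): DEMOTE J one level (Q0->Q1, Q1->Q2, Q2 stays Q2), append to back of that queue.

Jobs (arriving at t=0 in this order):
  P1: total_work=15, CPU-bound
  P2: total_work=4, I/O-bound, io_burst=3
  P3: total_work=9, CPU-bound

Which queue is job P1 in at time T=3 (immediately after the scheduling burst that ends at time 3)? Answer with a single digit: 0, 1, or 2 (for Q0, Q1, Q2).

Answer: 1

Derivation:
t=0-3: P1@Q0 runs 3, rem=12, quantum used, demote→Q1. Q0=[P2,P3] Q1=[P1] Q2=[]
t=3-6: P2@Q0 runs 3, rem=1, I/O yield, promote→Q0. Q0=[P3,P2] Q1=[P1] Q2=[]
t=6-9: P3@Q0 runs 3, rem=6, quantum used, demote→Q1. Q0=[P2] Q1=[P1,P3] Q2=[]
t=9-10: P2@Q0 runs 1, rem=0, completes. Q0=[] Q1=[P1,P3] Q2=[]
t=10-14: P1@Q1 runs 4, rem=8, quantum used, demote→Q2. Q0=[] Q1=[P3] Q2=[P1]
t=14-18: P3@Q1 runs 4, rem=2, quantum used, demote→Q2. Q0=[] Q1=[] Q2=[P1,P3]
t=18-26: P1@Q2 runs 8, rem=0, completes. Q0=[] Q1=[] Q2=[P3]
t=26-28: P3@Q2 runs 2, rem=0, completes. Q0=[] Q1=[] Q2=[]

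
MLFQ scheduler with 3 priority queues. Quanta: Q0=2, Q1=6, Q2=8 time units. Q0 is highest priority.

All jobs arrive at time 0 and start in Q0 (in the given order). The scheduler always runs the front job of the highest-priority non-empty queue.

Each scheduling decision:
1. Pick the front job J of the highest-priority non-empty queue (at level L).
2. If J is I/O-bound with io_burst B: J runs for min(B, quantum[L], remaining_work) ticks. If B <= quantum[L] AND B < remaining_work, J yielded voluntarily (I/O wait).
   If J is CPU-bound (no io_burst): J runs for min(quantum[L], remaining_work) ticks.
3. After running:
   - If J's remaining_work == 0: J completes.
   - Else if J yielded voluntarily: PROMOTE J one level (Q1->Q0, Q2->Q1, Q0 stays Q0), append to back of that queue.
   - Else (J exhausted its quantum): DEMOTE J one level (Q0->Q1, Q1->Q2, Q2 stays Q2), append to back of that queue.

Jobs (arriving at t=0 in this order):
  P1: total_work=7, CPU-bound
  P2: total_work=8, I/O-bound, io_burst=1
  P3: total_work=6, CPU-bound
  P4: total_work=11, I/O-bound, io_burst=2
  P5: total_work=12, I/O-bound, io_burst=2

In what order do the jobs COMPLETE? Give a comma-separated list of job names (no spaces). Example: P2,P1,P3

t=0-2: P1@Q0 runs 2, rem=5, quantum used, demote→Q1. Q0=[P2,P3,P4,P5] Q1=[P1] Q2=[]
t=2-3: P2@Q0 runs 1, rem=7, I/O yield, promote→Q0. Q0=[P3,P4,P5,P2] Q1=[P1] Q2=[]
t=3-5: P3@Q0 runs 2, rem=4, quantum used, demote→Q1. Q0=[P4,P5,P2] Q1=[P1,P3] Q2=[]
t=5-7: P4@Q0 runs 2, rem=9, I/O yield, promote→Q0. Q0=[P5,P2,P4] Q1=[P1,P3] Q2=[]
t=7-9: P5@Q0 runs 2, rem=10, I/O yield, promote→Q0. Q0=[P2,P4,P5] Q1=[P1,P3] Q2=[]
t=9-10: P2@Q0 runs 1, rem=6, I/O yield, promote→Q0. Q0=[P4,P5,P2] Q1=[P1,P3] Q2=[]
t=10-12: P4@Q0 runs 2, rem=7, I/O yield, promote→Q0. Q0=[P5,P2,P4] Q1=[P1,P3] Q2=[]
t=12-14: P5@Q0 runs 2, rem=8, I/O yield, promote→Q0. Q0=[P2,P4,P5] Q1=[P1,P3] Q2=[]
t=14-15: P2@Q0 runs 1, rem=5, I/O yield, promote→Q0. Q0=[P4,P5,P2] Q1=[P1,P3] Q2=[]
t=15-17: P4@Q0 runs 2, rem=5, I/O yield, promote→Q0. Q0=[P5,P2,P4] Q1=[P1,P3] Q2=[]
t=17-19: P5@Q0 runs 2, rem=6, I/O yield, promote→Q0. Q0=[P2,P4,P5] Q1=[P1,P3] Q2=[]
t=19-20: P2@Q0 runs 1, rem=4, I/O yield, promote→Q0. Q0=[P4,P5,P2] Q1=[P1,P3] Q2=[]
t=20-22: P4@Q0 runs 2, rem=3, I/O yield, promote→Q0. Q0=[P5,P2,P4] Q1=[P1,P3] Q2=[]
t=22-24: P5@Q0 runs 2, rem=4, I/O yield, promote→Q0. Q0=[P2,P4,P5] Q1=[P1,P3] Q2=[]
t=24-25: P2@Q0 runs 1, rem=3, I/O yield, promote→Q0. Q0=[P4,P5,P2] Q1=[P1,P3] Q2=[]
t=25-27: P4@Q0 runs 2, rem=1, I/O yield, promote→Q0. Q0=[P5,P2,P4] Q1=[P1,P3] Q2=[]
t=27-29: P5@Q0 runs 2, rem=2, I/O yield, promote→Q0. Q0=[P2,P4,P5] Q1=[P1,P3] Q2=[]
t=29-30: P2@Q0 runs 1, rem=2, I/O yield, promote→Q0. Q0=[P4,P5,P2] Q1=[P1,P3] Q2=[]
t=30-31: P4@Q0 runs 1, rem=0, completes. Q0=[P5,P2] Q1=[P1,P3] Q2=[]
t=31-33: P5@Q0 runs 2, rem=0, completes. Q0=[P2] Q1=[P1,P3] Q2=[]
t=33-34: P2@Q0 runs 1, rem=1, I/O yield, promote→Q0. Q0=[P2] Q1=[P1,P3] Q2=[]
t=34-35: P2@Q0 runs 1, rem=0, completes. Q0=[] Q1=[P1,P3] Q2=[]
t=35-40: P1@Q1 runs 5, rem=0, completes. Q0=[] Q1=[P3] Q2=[]
t=40-44: P3@Q1 runs 4, rem=0, completes. Q0=[] Q1=[] Q2=[]

Answer: P4,P5,P2,P1,P3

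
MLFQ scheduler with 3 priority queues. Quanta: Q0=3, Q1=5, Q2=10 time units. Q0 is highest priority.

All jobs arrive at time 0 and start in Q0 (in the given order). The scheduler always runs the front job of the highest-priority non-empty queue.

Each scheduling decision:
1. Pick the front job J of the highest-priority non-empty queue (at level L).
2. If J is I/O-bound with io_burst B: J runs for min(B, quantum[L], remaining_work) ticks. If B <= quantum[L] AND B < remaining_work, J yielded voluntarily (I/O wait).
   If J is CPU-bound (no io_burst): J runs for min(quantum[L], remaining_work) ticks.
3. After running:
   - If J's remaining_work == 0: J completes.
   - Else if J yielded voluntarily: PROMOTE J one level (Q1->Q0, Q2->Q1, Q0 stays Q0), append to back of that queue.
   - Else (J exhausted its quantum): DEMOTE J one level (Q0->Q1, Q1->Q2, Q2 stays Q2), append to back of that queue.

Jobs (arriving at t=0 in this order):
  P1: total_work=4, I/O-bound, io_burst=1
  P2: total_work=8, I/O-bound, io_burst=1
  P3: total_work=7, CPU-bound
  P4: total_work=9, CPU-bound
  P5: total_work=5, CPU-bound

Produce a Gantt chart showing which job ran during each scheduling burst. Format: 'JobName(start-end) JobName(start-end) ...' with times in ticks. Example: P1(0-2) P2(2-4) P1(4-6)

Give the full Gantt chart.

Answer: P1(0-1) P2(1-2) P3(2-5) P4(5-8) P5(8-11) P1(11-12) P2(12-13) P1(13-14) P2(14-15) P1(15-16) P2(16-17) P2(17-18) P2(18-19) P2(19-20) P2(20-21) P3(21-25) P4(25-30) P5(30-32) P4(32-33)

Derivation:
t=0-1: P1@Q0 runs 1, rem=3, I/O yield, promote→Q0. Q0=[P2,P3,P4,P5,P1] Q1=[] Q2=[]
t=1-2: P2@Q0 runs 1, rem=7, I/O yield, promote→Q0. Q0=[P3,P4,P5,P1,P2] Q1=[] Q2=[]
t=2-5: P3@Q0 runs 3, rem=4, quantum used, demote→Q1. Q0=[P4,P5,P1,P2] Q1=[P3] Q2=[]
t=5-8: P4@Q0 runs 3, rem=6, quantum used, demote→Q1. Q0=[P5,P1,P2] Q1=[P3,P4] Q2=[]
t=8-11: P5@Q0 runs 3, rem=2, quantum used, demote→Q1. Q0=[P1,P2] Q1=[P3,P4,P5] Q2=[]
t=11-12: P1@Q0 runs 1, rem=2, I/O yield, promote→Q0. Q0=[P2,P1] Q1=[P3,P4,P5] Q2=[]
t=12-13: P2@Q0 runs 1, rem=6, I/O yield, promote→Q0. Q0=[P1,P2] Q1=[P3,P4,P5] Q2=[]
t=13-14: P1@Q0 runs 1, rem=1, I/O yield, promote→Q0. Q0=[P2,P1] Q1=[P3,P4,P5] Q2=[]
t=14-15: P2@Q0 runs 1, rem=5, I/O yield, promote→Q0. Q0=[P1,P2] Q1=[P3,P4,P5] Q2=[]
t=15-16: P1@Q0 runs 1, rem=0, completes. Q0=[P2] Q1=[P3,P4,P5] Q2=[]
t=16-17: P2@Q0 runs 1, rem=4, I/O yield, promote→Q0. Q0=[P2] Q1=[P3,P4,P5] Q2=[]
t=17-18: P2@Q0 runs 1, rem=3, I/O yield, promote→Q0. Q0=[P2] Q1=[P3,P4,P5] Q2=[]
t=18-19: P2@Q0 runs 1, rem=2, I/O yield, promote→Q0. Q0=[P2] Q1=[P3,P4,P5] Q2=[]
t=19-20: P2@Q0 runs 1, rem=1, I/O yield, promote→Q0. Q0=[P2] Q1=[P3,P4,P5] Q2=[]
t=20-21: P2@Q0 runs 1, rem=0, completes. Q0=[] Q1=[P3,P4,P5] Q2=[]
t=21-25: P3@Q1 runs 4, rem=0, completes. Q0=[] Q1=[P4,P5] Q2=[]
t=25-30: P4@Q1 runs 5, rem=1, quantum used, demote→Q2. Q0=[] Q1=[P5] Q2=[P4]
t=30-32: P5@Q1 runs 2, rem=0, completes. Q0=[] Q1=[] Q2=[P4]
t=32-33: P4@Q2 runs 1, rem=0, completes. Q0=[] Q1=[] Q2=[]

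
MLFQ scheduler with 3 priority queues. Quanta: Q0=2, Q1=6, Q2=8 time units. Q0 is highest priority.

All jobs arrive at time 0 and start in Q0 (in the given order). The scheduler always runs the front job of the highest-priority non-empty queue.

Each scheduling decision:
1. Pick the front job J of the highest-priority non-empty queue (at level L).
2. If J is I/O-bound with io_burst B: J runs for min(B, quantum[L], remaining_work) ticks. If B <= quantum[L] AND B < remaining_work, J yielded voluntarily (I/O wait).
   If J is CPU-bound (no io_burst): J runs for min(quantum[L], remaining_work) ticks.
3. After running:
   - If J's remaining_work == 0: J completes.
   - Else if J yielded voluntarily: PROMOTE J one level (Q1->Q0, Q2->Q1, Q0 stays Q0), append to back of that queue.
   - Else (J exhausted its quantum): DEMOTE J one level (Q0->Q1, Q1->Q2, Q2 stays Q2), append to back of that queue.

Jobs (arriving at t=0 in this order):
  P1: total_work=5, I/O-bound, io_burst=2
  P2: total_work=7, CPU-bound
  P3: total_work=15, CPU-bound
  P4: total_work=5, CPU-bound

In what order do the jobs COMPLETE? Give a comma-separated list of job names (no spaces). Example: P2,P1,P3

Answer: P1,P2,P4,P3

Derivation:
t=0-2: P1@Q0 runs 2, rem=3, I/O yield, promote→Q0. Q0=[P2,P3,P4,P1] Q1=[] Q2=[]
t=2-4: P2@Q0 runs 2, rem=5, quantum used, demote→Q1. Q0=[P3,P4,P1] Q1=[P2] Q2=[]
t=4-6: P3@Q0 runs 2, rem=13, quantum used, demote→Q1. Q0=[P4,P1] Q1=[P2,P3] Q2=[]
t=6-8: P4@Q0 runs 2, rem=3, quantum used, demote→Q1. Q0=[P1] Q1=[P2,P3,P4] Q2=[]
t=8-10: P1@Q0 runs 2, rem=1, I/O yield, promote→Q0. Q0=[P1] Q1=[P2,P3,P4] Q2=[]
t=10-11: P1@Q0 runs 1, rem=0, completes. Q0=[] Q1=[P2,P3,P4] Q2=[]
t=11-16: P2@Q1 runs 5, rem=0, completes. Q0=[] Q1=[P3,P4] Q2=[]
t=16-22: P3@Q1 runs 6, rem=7, quantum used, demote→Q2. Q0=[] Q1=[P4] Q2=[P3]
t=22-25: P4@Q1 runs 3, rem=0, completes. Q0=[] Q1=[] Q2=[P3]
t=25-32: P3@Q2 runs 7, rem=0, completes. Q0=[] Q1=[] Q2=[]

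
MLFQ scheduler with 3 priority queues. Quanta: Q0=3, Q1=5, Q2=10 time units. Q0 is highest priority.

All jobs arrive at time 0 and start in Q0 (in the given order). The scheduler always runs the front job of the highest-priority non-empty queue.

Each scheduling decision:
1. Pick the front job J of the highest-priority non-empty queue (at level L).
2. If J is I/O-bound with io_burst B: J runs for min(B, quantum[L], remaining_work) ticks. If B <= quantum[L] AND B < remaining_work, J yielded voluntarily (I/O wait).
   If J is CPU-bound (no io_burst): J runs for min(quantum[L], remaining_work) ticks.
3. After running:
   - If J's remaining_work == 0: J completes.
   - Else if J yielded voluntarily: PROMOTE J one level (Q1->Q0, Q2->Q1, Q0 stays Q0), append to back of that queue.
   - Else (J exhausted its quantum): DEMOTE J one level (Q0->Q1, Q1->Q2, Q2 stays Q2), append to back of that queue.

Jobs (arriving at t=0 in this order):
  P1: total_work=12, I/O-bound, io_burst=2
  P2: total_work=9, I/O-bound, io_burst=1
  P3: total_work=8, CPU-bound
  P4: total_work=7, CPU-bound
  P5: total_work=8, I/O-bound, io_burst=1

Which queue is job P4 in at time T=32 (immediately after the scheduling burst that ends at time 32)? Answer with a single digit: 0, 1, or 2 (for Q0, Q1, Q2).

t=0-2: P1@Q0 runs 2, rem=10, I/O yield, promote→Q0. Q0=[P2,P3,P4,P5,P1] Q1=[] Q2=[]
t=2-3: P2@Q0 runs 1, rem=8, I/O yield, promote→Q0. Q0=[P3,P4,P5,P1,P2] Q1=[] Q2=[]
t=3-6: P3@Q0 runs 3, rem=5, quantum used, demote→Q1. Q0=[P4,P5,P1,P2] Q1=[P3] Q2=[]
t=6-9: P4@Q0 runs 3, rem=4, quantum used, demote→Q1. Q0=[P5,P1,P2] Q1=[P3,P4] Q2=[]
t=9-10: P5@Q0 runs 1, rem=7, I/O yield, promote→Q0. Q0=[P1,P2,P5] Q1=[P3,P4] Q2=[]
t=10-12: P1@Q0 runs 2, rem=8, I/O yield, promote→Q0. Q0=[P2,P5,P1] Q1=[P3,P4] Q2=[]
t=12-13: P2@Q0 runs 1, rem=7, I/O yield, promote→Q0. Q0=[P5,P1,P2] Q1=[P3,P4] Q2=[]
t=13-14: P5@Q0 runs 1, rem=6, I/O yield, promote→Q0. Q0=[P1,P2,P5] Q1=[P3,P4] Q2=[]
t=14-16: P1@Q0 runs 2, rem=6, I/O yield, promote→Q0. Q0=[P2,P5,P1] Q1=[P3,P4] Q2=[]
t=16-17: P2@Q0 runs 1, rem=6, I/O yield, promote→Q0. Q0=[P5,P1,P2] Q1=[P3,P4] Q2=[]
t=17-18: P5@Q0 runs 1, rem=5, I/O yield, promote→Q0. Q0=[P1,P2,P5] Q1=[P3,P4] Q2=[]
t=18-20: P1@Q0 runs 2, rem=4, I/O yield, promote→Q0. Q0=[P2,P5,P1] Q1=[P3,P4] Q2=[]
t=20-21: P2@Q0 runs 1, rem=5, I/O yield, promote→Q0. Q0=[P5,P1,P2] Q1=[P3,P4] Q2=[]
t=21-22: P5@Q0 runs 1, rem=4, I/O yield, promote→Q0. Q0=[P1,P2,P5] Q1=[P3,P4] Q2=[]
t=22-24: P1@Q0 runs 2, rem=2, I/O yield, promote→Q0. Q0=[P2,P5,P1] Q1=[P3,P4] Q2=[]
t=24-25: P2@Q0 runs 1, rem=4, I/O yield, promote→Q0. Q0=[P5,P1,P2] Q1=[P3,P4] Q2=[]
t=25-26: P5@Q0 runs 1, rem=3, I/O yield, promote→Q0. Q0=[P1,P2,P5] Q1=[P3,P4] Q2=[]
t=26-28: P1@Q0 runs 2, rem=0, completes. Q0=[P2,P5] Q1=[P3,P4] Q2=[]
t=28-29: P2@Q0 runs 1, rem=3, I/O yield, promote→Q0. Q0=[P5,P2] Q1=[P3,P4] Q2=[]
t=29-30: P5@Q0 runs 1, rem=2, I/O yield, promote→Q0. Q0=[P2,P5] Q1=[P3,P4] Q2=[]
t=30-31: P2@Q0 runs 1, rem=2, I/O yield, promote→Q0. Q0=[P5,P2] Q1=[P3,P4] Q2=[]
t=31-32: P5@Q0 runs 1, rem=1, I/O yield, promote→Q0. Q0=[P2,P5] Q1=[P3,P4] Q2=[]
t=32-33: P2@Q0 runs 1, rem=1, I/O yield, promote→Q0. Q0=[P5,P2] Q1=[P3,P4] Q2=[]
t=33-34: P5@Q0 runs 1, rem=0, completes. Q0=[P2] Q1=[P3,P4] Q2=[]
t=34-35: P2@Q0 runs 1, rem=0, completes. Q0=[] Q1=[P3,P4] Q2=[]
t=35-40: P3@Q1 runs 5, rem=0, completes. Q0=[] Q1=[P4] Q2=[]
t=40-44: P4@Q1 runs 4, rem=0, completes. Q0=[] Q1=[] Q2=[]

Answer: 1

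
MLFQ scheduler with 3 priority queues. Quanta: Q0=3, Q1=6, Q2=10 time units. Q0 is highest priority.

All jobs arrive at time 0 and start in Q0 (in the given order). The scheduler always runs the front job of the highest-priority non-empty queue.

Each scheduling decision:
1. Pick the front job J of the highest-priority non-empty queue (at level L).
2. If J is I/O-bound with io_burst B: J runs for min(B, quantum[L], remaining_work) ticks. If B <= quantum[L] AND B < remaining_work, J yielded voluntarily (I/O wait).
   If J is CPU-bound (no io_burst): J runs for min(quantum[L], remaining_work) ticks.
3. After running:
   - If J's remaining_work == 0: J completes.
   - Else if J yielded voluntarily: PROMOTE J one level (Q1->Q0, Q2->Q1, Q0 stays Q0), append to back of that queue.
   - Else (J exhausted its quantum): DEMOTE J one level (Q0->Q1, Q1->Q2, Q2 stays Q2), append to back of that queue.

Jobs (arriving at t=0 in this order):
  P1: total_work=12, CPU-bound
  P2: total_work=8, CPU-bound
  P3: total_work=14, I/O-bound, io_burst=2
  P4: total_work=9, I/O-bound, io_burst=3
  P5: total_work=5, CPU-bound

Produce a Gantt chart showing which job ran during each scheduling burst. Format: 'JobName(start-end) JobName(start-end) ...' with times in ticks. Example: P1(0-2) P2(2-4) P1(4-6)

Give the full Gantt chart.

t=0-3: P1@Q0 runs 3, rem=9, quantum used, demote→Q1. Q0=[P2,P3,P4,P5] Q1=[P1] Q2=[]
t=3-6: P2@Q0 runs 3, rem=5, quantum used, demote→Q1. Q0=[P3,P4,P5] Q1=[P1,P2] Q2=[]
t=6-8: P3@Q0 runs 2, rem=12, I/O yield, promote→Q0. Q0=[P4,P5,P3] Q1=[P1,P2] Q2=[]
t=8-11: P4@Q0 runs 3, rem=6, I/O yield, promote→Q0. Q0=[P5,P3,P4] Q1=[P1,P2] Q2=[]
t=11-14: P5@Q0 runs 3, rem=2, quantum used, demote→Q1. Q0=[P3,P4] Q1=[P1,P2,P5] Q2=[]
t=14-16: P3@Q0 runs 2, rem=10, I/O yield, promote→Q0. Q0=[P4,P3] Q1=[P1,P2,P5] Q2=[]
t=16-19: P4@Q0 runs 3, rem=3, I/O yield, promote→Q0. Q0=[P3,P4] Q1=[P1,P2,P5] Q2=[]
t=19-21: P3@Q0 runs 2, rem=8, I/O yield, promote→Q0. Q0=[P4,P3] Q1=[P1,P2,P5] Q2=[]
t=21-24: P4@Q0 runs 3, rem=0, completes. Q0=[P3] Q1=[P1,P2,P5] Q2=[]
t=24-26: P3@Q0 runs 2, rem=6, I/O yield, promote→Q0. Q0=[P3] Q1=[P1,P2,P5] Q2=[]
t=26-28: P3@Q0 runs 2, rem=4, I/O yield, promote→Q0. Q0=[P3] Q1=[P1,P2,P5] Q2=[]
t=28-30: P3@Q0 runs 2, rem=2, I/O yield, promote→Q0. Q0=[P3] Q1=[P1,P2,P5] Q2=[]
t=30-32: P3@Q0 runs 2, rem=0, completes. Q0=[] Q1=[P1,P2,P5] Q2=[]
t=32-38: P1@Q1 runs 6, rem=3, quantum used, demote→Q2. Q0=[] Q1=[P2,P5] Q2=[P1]
t=38-43: P2@Q1 runs 5, rem=0, completes. Q0=[] Q1=[P5] Q2=[P1]
t=43-45: P5@Q1 runs 2, rem=0, completes. Q0=[] Q1=[] Q2=[P1]
t=45-48: P1@Q2 runs 3, rem=0, completes. Q0=[] Q1=[] Q2=[]

Answer: P1(0-3) P2(3-6) P3(6-8) P4(8-11) P5(11-14) P3(14-16) P4(16-19) P3(19-21) P4(21-24) P3(24-26) P3(26-28) P3(28-30) P3(30-32) P1(32-38) P2(38-43) P5(43-45) P1(45-48)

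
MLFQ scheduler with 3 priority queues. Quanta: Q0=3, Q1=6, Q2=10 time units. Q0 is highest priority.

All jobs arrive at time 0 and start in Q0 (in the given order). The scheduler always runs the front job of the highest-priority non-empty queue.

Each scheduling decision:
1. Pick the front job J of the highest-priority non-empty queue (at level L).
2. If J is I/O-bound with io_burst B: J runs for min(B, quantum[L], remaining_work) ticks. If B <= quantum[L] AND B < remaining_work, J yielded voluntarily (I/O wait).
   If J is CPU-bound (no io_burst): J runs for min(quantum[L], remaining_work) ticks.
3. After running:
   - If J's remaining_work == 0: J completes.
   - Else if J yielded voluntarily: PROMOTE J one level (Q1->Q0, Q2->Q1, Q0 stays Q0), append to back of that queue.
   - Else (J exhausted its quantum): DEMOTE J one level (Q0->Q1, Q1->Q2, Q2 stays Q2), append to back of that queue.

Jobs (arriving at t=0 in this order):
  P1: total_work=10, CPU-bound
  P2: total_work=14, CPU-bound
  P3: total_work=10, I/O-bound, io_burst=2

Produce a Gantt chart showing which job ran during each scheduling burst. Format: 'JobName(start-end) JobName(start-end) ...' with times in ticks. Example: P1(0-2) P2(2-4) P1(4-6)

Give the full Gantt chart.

t=0-3: P1@Q0 runs 3, rem=7, quantum used, demote→Q1. Q0=[P2,P3] Q1=[P1] Q2=[]
t=3-6: P2@Q0 runs 3, rem=11, quantum used, demote→Q1. Q0=[P3] Q1=[P1,P2] Q2=[]
t=6-8: P3@Q0 runs 2, rem=8, I/O yield, promote→Q0. Q0=[P3] Q1=[P1,P2] Q2=[]
t=8-10: P3@Q0 runs 2, rem=6, I/O yield, promote→Q0. Q0=[P3] Q1=[P1,P2] Q2=[]
t=10-12: P3@Q0 runs 2, rem=4, I/O yield, promote→Q0. Q0=[P3] Q1=[P1,P2] Q2=[]
t=12-14: P3@Q0 runs 2, rem=2, I/O yield, promote→Q0. Q0=[P3] Q1=[P1,P2] Q2=[]
t=14-16: P3@Q0 runs 2, rem=0, completes. Q0=[] Q1=[P1,P2] Q2=[]
t=16-22: P1@Q1 runs 6, rem=1, quantum used, demote→Q2. Q0=[] Q1=[P2] Q2=[P1]
t=22-28: P2@Q1 runs 6, rem=5, quantum used, demote→Q2. Q0=[] Q1=[] Q2=[P1,P2]
t=28-29: P1@Q2 runs 1, rem=0, completes. Q0=[] Q1=[] Q2=[P2]
t=29-34: P2@Q2 runs 5, rem=0, completes. Q0=[] Q1=[] Q2=[]

Answer: P1(0-3) P2(3-6) P3(6-8) P3(8-10) P3(10-12) P3(12-14) P3(14-16) P1(16-22) P2(22-28) P1(28-29) P2(29-34)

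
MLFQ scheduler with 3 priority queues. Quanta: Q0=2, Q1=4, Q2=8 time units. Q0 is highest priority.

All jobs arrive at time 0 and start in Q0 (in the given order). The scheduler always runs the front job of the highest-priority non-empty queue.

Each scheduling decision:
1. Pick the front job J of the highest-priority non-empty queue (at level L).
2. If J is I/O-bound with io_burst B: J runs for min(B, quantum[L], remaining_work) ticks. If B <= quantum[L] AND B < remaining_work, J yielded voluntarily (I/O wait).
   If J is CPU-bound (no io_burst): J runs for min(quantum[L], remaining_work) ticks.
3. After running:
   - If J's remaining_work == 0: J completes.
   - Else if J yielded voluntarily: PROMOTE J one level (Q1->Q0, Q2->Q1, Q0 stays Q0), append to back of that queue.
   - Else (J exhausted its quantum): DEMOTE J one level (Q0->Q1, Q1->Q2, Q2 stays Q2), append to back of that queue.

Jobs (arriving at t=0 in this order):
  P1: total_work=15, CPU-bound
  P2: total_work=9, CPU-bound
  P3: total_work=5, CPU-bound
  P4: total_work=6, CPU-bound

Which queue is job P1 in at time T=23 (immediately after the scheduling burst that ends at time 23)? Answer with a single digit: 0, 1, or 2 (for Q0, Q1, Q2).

Answer: 2

Derivation:
t=0-2: P1@Q0 runs 2, rem=13, quantum used, demote→Q1. Q0=[P2,P3,P4] Q1=[P1] Q2=[]
t=2-4: P2@Q0 runs 2, rem=7, quantum used, demote→Q1. Q0=[P3,P4] Q1=[P1,P2] Q2=[]
t=4-6: P3@Q0 runs 2, rem=3, quantum used, demote→Q1. Q0=[P4] Q1=[P1,P2,P3] Q2=[]
t=6-8: P4@Q0 runs 2, rem=4, quantum used, demote→Q1. Q0=[] Q1=[P1,P2,P3,P4] Q2=[]
t=8-12: P1@Q1 runs 4, rem=9, quantum used, demote→Q2. Q0=[] Q1=[P2,P3,P4] Q2=[P1]
t=12-16: P2@Q1 runs 4, rem=3, quantum used, demote→Q2. Q0=[] Q1=[P3,P4] Q2=[P1,P2]
t=16-19: P3@Q1 runs 3, rem=0, completes. Q0=[] Q1=[P4] Q2=[P1,P2]
t=19-23: P4@Q1 runs 4, rem=0, completes. Q0=[] Q1=[] Q2=[P1,P2]
t=23-31: P1@Q2 runs 8, rem=1, quantum used, demote→Q2. Q0=[] Q1=[] Q2=[P2,P1]
t=31-34: P2@Q2 runs 3, rem=0, completes. Q0=[] Q1=[] Q2=[P1]
t=34-35: P1@Q2 runs 1, rem=0, completes. Q0=[] Q1=[] Q2=[]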